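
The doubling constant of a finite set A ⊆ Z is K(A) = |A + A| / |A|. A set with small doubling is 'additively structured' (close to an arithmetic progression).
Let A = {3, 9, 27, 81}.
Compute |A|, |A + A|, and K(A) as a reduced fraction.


|A| = 4.
Compute A + A by enumerating all 16 pairs.
A + A = {6, 12, 18, 30, 36, 54, 84, 90, 108, 162}, so |A + A| = 10.
K = |A + A| / |A| = 10/4 = 5/2 ≈ 2.5000.
Reference: AP of size 4 gives K = 7/4 ≈ 1.7500; a fully generic set of size 4 gives K ≈ 2.5000.

|A| = 4, |A + A| = 10, K = 10/4 = 5/2.


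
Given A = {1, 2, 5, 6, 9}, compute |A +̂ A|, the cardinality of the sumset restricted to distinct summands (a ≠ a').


Restricted sumset: A +̂ A = {a + a' : a ∈ A, a' ∈ A, a ≠ a'}.
Equivalently, take A + A and drop any sum 2a that is achievable ONLY as a + a for a ∈ A (i.e. sums representable only with equal summands).
Enumerate pairs (a, a') with a < a' (symmetric, so each unordered pair gives one sum; this covers all a ≠ a'):
  1 + 2 = 3
  1 + 5 = 6
  1 + 6 = 7
  1 + 9 = 10
  2 + 5 = 7
  2 + 6 = 8
  2 + 9 = 11
  5 + 6 = 11
  5 + 9 = 14
  6 + 9 = 15
Collected distinct sums: {3, 6, 7, 8, 10, 11, 14, 15}
|A +̂ A| = 8
(Reference bound: |A +̂ A| ≥ 2|A| - 3 for |A| ≥ 2, with |A| = 5 giving ≥ 7.)

|A +̂ A| = 8


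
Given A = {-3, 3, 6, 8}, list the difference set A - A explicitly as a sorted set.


A - A = {a - a' : a, a' ∈ A}.
Compute a - a' for each ordered pair (a, a'):
a = -3: -3--3=0, -3-3=-6, -3-6=-9, -3-8=-11
a = 3: 3--3=6, 3-3=0, 3-6=-3, 3-8=-5
a = 6: 6--3=9, 6-3=3, 6-6=0, 6-8=-2
a = 8: 8--3=11, 8-3=5, 8-6=2, 8-8=0
Collecting distinct values (and noting 0 appears from a-a):
A - A = {-11, -9, -6, -5, -3, -2, 0, 2, 3, 5, 6, 9, 11}
|A - A| = 13

A - A = {-11, -9, -6, -5, -3, -2, 0, 2, 3, 5, 6, 9, 11}


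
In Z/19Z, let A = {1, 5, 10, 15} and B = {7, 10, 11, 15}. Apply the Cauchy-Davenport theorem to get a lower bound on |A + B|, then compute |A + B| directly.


Cauchy-Davenport: |A + B| ≥ min(p, |A| + |B| - 1) for A, B nonempty in Z/pZ.
|A| = 4, |B| = 4, p = 19.
CD lower bound = min(19, 4 + 4 - 1) = min(19, 7) = 7.
Compute A + B mod 19 directly:
a = 1: 1+7=8, 1+10=11, 1+11=12, 1+15=16
a = 5: 5+7=12, 5+10=15, 5+11=16, 5+15=1
a = 10: 10+7=17, 10+10=1, 10+11=2, 10+15=6
a = 15: 15+7=3, 15+10=6, 15+11=7, 15+15=11
A + B = {1, 2, 3, 6, 7, 8, 11, 12, 15, 16, 17}, so |A + B| = 11.
Verify: 11 ≥ 7? Yes ✓.

CD lower bound = 7, actual |A + B| = 11.


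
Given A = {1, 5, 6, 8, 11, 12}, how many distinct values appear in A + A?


A + A = {a + a' : a, a' ∈ A}; |A| = 6.
General bounds: 2|A| - 1 ≤ |A + A| ≤ |A|(|A|+1)/2, i.e. 11 ≤ |A + A| ≤ 21.
Lower bound 2|A|-1 is attained iff A is an arithmetic progression.
Enumerate sums a + a' for a ≤ a' (symmetric, so this suffices):
a = 1: 1+1=2, 1+5=6, 1+6=7, 1+8=9, 1+11=12, 1+12=13
a = 5: 5+5=10, 5+6=11, 5+8=13, 5+11=16, 5+12=17
a = 6: 6+6=12, 6+8=14, 6+11=17, 6+12=18
a = 8: 8+8=16, 8+11=19, 8+12=20
a = 11: 11+11=22, 11+12=23
a = 12: 12+12=24
Distinct sums: {2, 6, 7, 9, 10, 11, 12, 13, 14, 16, 17, 18, 19, 20, 22, 23, 24}
|A + A| = 17

|A + A| = 17


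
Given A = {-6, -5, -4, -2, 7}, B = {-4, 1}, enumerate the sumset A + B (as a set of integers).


A + B = {a + b : a ∈ A, b ∈ B}.
Enumerate all |A|·|B| = 5·2 = 10 pairs (a, b) and collect distinct sums.
a = -6: -6+-4=-10, -6+1=-5
a = -5: -5+-4=-9, -5+1=-4
a = -4: -4+-4=-8, -4+1=-3
a = -2: -2+-4=-6, -2+1=-1
a = 7: 7+-4=3, 7+1=8
Collecting distinct sums: A + B = {-10, -9, -8, -6, -5, -4, -3, -1, 3, 8}
|A + B| = 10

A + B = {-10, -9, -8, -6, -5, -4, -3, -1, 3, 8}


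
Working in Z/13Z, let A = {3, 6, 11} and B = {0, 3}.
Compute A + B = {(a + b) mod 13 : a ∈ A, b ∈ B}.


Work in Z/13Z: reduce every sum a + b modulo 13.
Enumerate all 6 pairs:
a = 3: 3+0=3, 3+3=6
a = 6: 6+0=6, 6+3=9
a = 11: 11+0=11, 11+3=1
Distinct residues collected: {1, 3, 6, 9, 11}
|A + B| = 5 (out of 13 total residues).

A + B = {1, 3, 6, 9, 11}


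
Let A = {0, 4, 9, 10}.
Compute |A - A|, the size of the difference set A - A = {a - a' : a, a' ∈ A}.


A - A = {a - a' : a, a' ∈ A}; |A| = 4.
Bounds: 2|A|-1 ≤ |A - A| ≤ |A|² - |A| + 1, i.e. 7 ≤ |A - A| ≤ 13.
Note: 0 ∈ A - A always (from a - a). The set is symmetric: if d ∈ A - A then -d ∈ A - A.
Enumerate nonzero differences d = a - a' with a > a' (then include -d):
Positive differences: {1, 4, 5, 6, 9, 10}
Full difference set: {0} ∪ (positive diffs) ∪ (negative diffs).
|A - A| = 1 + 2·6 = 13 (matches direct enumeration: 13).

|A - A| = 13


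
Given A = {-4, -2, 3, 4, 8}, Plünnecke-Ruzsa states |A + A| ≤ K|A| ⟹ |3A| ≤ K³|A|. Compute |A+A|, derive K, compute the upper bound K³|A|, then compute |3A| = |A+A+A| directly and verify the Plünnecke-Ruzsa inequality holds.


|A| = 5.
Step 1: Compute A + A by enumerating all 25 pairs.
A + A = {-8, -6, -4, -1, 0, 1, 2, 4, 6, 7, 8, 11, 12, 16}, so |A + A| = 14.
Step 2: Doubling constant K = |A + A|/|A| = 14/5 = 14/5 ≈ 2.8000.
Step 3: Plünnecke-Ruzsa gives |3A| ≤ K³·|A| = (2.8000)³ · 5 ≈ 109.7600.
Step 4: Compute 3A = A + A + A directly by enumerating all triples (a,b,c) ∈ A³; |3A| = 27.
Step 5: Check 27 ≤ 109.7600? Yes ✓.

K = 14/5, Plünnecke-Ruzsa bound K³|A| ≈ 109.7600, |3A| = 27, inequality holds.


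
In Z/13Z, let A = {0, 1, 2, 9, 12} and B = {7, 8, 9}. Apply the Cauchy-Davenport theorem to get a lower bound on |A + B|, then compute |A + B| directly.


Cauchy-Davenport: |A + B| ≥ min(p, |A| + |B| - 1) for A, B nonempty in Z/pZ.
|A| = 5, |B| = 3, p = 13.
CD lower bound = min(13, 5 + 3 - 1) = min(13, 7) = 7.
Compute A + B mod 13 directly:
a = 0: 0+7=7, 0+8=8, 0+9=9
a = 1: 1+7=8, 1+8=9, 1+9=10
a = 2: 2+7=9, 2+8=10, 2+9=11
a = 9: 9+7=3, 9+8=4, 9+9=5
a = 12: 12+7=6, 12+8=7, 12+9=8
A + B = {3, 4, 5, 6, 7, 8, 9, 10, 11}, so |A + B| = 9.
Verify: 9 ≥ 7? Yes ✓.

CD lower bound = 7, actual |A + B| = 9.


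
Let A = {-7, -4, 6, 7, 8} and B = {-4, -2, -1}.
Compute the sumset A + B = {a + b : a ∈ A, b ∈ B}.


A + B = {a + b : a ∈ A, b ∈ B}.
Enumerate all |A|·|B| = 5·3 = 15 pairs (a, b) and collect distinct sums.
a = -7: -7+-4=-11, -7+-2=-9, -7+-1=-8
a = -4: -4+-4=-8, -4+-2=-6, -4+-1=-5
a = 6: 6+-4=2, 6+-2=4, 6+-1=5
a = 7: 7+-4=3, 7+-2=5, 7+-1=6
a = 8: 8+-4=4, 8+-2=6, 8+-1=7
Collecting distinct sums: A + B = {-11, -9, -8, -6, -5, 2, 3, 4, 5, 6, 7}
|A + B| = 11

A + B = {-11, -9, -8, -6, -5, 2, 3, 4, 5, 6, 7}


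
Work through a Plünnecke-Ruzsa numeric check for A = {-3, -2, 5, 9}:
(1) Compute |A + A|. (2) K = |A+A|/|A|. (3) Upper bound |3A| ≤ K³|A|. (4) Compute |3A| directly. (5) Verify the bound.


|A| = 4.
Step 1: Compute A + A by enumerating all 16 pairs.
A + A = {-6, -5, -4, 2, 3, 6, 7, 10, 14, 18}, so |A + A| = 10.
Step 2: Doubling constant K = |A + A|/|A| = 10/4 = 10/4 ≈ 2.5000.
Step 3: Plünnecke-Ruzsa gives |3A| ≤ K³·|A| = (2.5000)³ · 4 ≈ 62.5000.
Step 4: Compute 3A = A + A + A directly by enumerating all triples (a,b,c) ∈ A³; |3A| = 19.
Step 5: Check 19 ≤ 62.5000? Yes ✓.

K = 10/4, Plünnecke-Ruzsa bound K³|A| ≈ 62.5000, |3A| = 19, inequality holds.


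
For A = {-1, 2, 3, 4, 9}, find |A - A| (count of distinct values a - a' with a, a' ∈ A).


A - A = {a - a' : a, a' ∈ A}; |A| = 5.
Bounds: 2|A|-1 ≤ |A - A| ≤ |A|² - |A| + 1, i.e. 9 ≤ |A - A| ≤ 21.
Note: 0 ∈ A - A always (from a - a). The set is symmetric: if d ∈ A - A then -d ∈ A - A.
Enumerate nonzero differences d = a - a' with a > a' (then include -d):
Positive differences: {1, 2, 3, 4, 5, 6, 7, 10}
Full difference set: {0} ∪ (positive diffs) ∪ (negative diffs).
|A - A| = 1 + 2·8 = 17 (matches direct enumeration: 17).

|A - A| = 17


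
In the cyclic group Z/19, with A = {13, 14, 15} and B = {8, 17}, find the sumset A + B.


Work in Z/19Z: reduce every sum a + b modulo 19.
Enumerate all 6 pairs:
a = 13: 13+8=2, 13+17=11
a = 14: 14+8=3, 14+17=12
a = 15: 15+8=4, 15+17=13
Distinct residues collected: {2, 3, 4, 11, 12, 13}
|A + B| = 6 (out of 19 total residues).

A + B = {2, 3, 4, 11, 12, 13}


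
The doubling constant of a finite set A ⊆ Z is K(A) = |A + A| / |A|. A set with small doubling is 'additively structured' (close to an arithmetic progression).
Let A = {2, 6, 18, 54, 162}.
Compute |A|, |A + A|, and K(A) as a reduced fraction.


|A| = 5.
Compute A + A by enumerating all 25 pairs.
A + A = {4, 8, 12, 20, 24, 36, 56, 60, 72, 108, 164, 168, 180, 216, 324}, so |A + A| = 15.
K = |A + A| / |A| = 15/5 = 3/1 ≈ 3.0000.
Reference: AP of size 5 gives K = 9/5 ≈ 1.8000; a fully generic set of size 5 gives K ≈ 3.0000.

|A| = 5, |A + A| = 15, K = 15/5 = 3/1.


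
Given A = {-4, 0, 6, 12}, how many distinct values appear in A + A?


A + A = {a + a' : a, a' ∈ A}; |A| = 4.
General bounds: 2|A| - 1 ≤ |A + A| ≤ |A|(|A|+1)/2, i.e. 7 ≤ |A + A| ≤ 10.
Lower bound 2|A|-1 is attained iff A is an arithmetic progression.
Enumerate sums a + a' for a ≤ a' (symmetric, so this suffices):
a = -4: -4+-4=-8, -4+0=-4, -4+6=2, -4+12=8
a = 0: 0+0=0, 0+6=6, 0+12=12
a = 6: 6+6=12, 6+12=18
a = 12: 12+12=24
Distinct sums: {-8, -4, 0, 2, 6, 8, 12, 18, 24}
|A + A| = 9

|A + A| = 9


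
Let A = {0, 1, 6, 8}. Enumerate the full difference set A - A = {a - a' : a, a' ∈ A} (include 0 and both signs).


A - A = {a - a' : a, a' ∈ A}.
Compute a - a' for each ordered pair (a, a'):
a = 0: 0-0=0, 0-1=-1, 0-6=-6, 0-8=-8
a = 1: 1-0=1, 1-1=0, 1-6=-5, 1-8=-7
a = 6: 6-0=6, 6-1=5, 6-6=0, 6-8=-2
a = 8: 8-0=8, 8-1=7, 8-6=2, 8-8=0
Collecting distinct values (and noting 0 appears from a-a):
A - A = {-8, -7, -6, -5, -2, -1, 0, 1, 2, 5, 6, 7, 8}
|A - A| = 13

A - A = {-8, -7, -6, -5, -2, -1, 0, 1, 2, 5, 6, 7, 8}


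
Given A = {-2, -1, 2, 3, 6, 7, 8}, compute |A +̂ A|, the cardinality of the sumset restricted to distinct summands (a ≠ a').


Restricted sumset: A +̂ A = {a + a' : a ∈ A, a' ∈ A, a ≠ a'}.
Equivalently, take A + A and drop any sum 2a that is achievable ONLY as a + a for a ∈ A (i.e. sums representable only with equal summands).
Enumerate pairs (a, a') with a < a' (symmetric, so each unordered pair gives one sum; this covers all a ≠ a'):
  -2 + -1 = -3
  -2 + 2 = 0
  -2 + 3 = 1
  -2 + 6 = 4
  -2 + 7 = 5
  -2 + 8 = 6
  -1 + 2 = 1
  -1 + 3 = 2
  -1 + 6 = 5
  -1 + 7 = 6
  -1 + 8 = 7
  2 + 3 = 5
  2 + 6 = 8
  2 + 7 = 9
  2 + 8 = 10
  3 + 6 = 9
  3 + 7 = 10
  3 + 8 = 11
  6 + 7 = 13
  6 + 8 = 14
  7 + 8 = 15
Collected distinct sums: {-3, 0, 1, 2, 4, 5, 6, 7, 8, 9, 10, 11, 13, 14, 15}
|A +̂ A| = 15
(Reference bound: |A +̂ A| ≥ 2|A| - 3 for |A| ≥ 2, with |A| = 7 giving ≥ 11.)

|A +̂ A| = 15


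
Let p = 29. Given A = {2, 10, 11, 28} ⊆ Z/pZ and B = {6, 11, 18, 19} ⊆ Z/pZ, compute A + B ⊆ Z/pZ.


Work in Z/29Z: reduce every sum a + b modulo 29.
Enumerate all 16 pairs:
a = 2: 2+6=8, 2+11=13, 2+18=20, 2+19=21
a = 10: 10+6=16, 10+11=21, 10+18=28, 10+19=0
a = 11: 11+6=17, 11+11=22, 11+18=0, 11+19=1
a = 28: 28+6=5, 28+11=10, 28+18=17, 28+19=18
Distinct residues collected: {0, 1, 5, 8, 10, 13, 16, 17, 18, 20, 21, 22, 28}
|A + B| = 13 (out of 29 total residues).

A + B = {0, 1, 5, 8, 10, 13, 16, 17, 18, 20, 21, 22, 28}


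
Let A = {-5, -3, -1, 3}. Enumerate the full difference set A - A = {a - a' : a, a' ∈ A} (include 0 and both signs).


A - A = {a - a' : a, a' ∈ A}.
Compute a - a' for each ordered pair (a, a'):
a = -5: -5--5=0, -5--3=-2, -5--1=-4, -5-3=-8
a = -3: -3--5=2, -3--3=0, -3--1=-2, -3-3=-6
a = -1: -1--5=4, -1--3=2, -1--1=0, -1-3=-4
a = 3: 3--5=8, 3--3=6, 3--1=4, 3-3=0
Collecting distinct values (and noting 0 appears from a-a):
A - A = {-8, -6, -4, -2, 0, 2, 4, 6, 8}
|A - A| = 9

A - A = {-8, -6, -4, -2, 0, 2, 4, 6, 8}


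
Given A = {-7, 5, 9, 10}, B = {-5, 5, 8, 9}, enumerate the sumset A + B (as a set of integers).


A + B = {a + b : a ∈ A, b ∈ B}.
Enumerate all |A|·|B| = 4·4 = 16 pairs (a, b) and collect distinct sums.
a = -7: -7+-5=-12, -7+5=-2, -7+8=1, -7+9=2
a = 5: 5+-5=0, 5+5=10, 5+8=13, 5+9=14
a = 9: 9+-5=4, 9+5=14, 9+8=17, 9+9=18
a = 10: 10+-5=5, 10+5=15, 10+8=18, 10+9=19
Collecting distinct sums: A + B = {-12, -2, 0, 1, 2, 4, 5, 10, 13, 14, 15, 17, 18, 19}
|A + B| = 14

A + B = {-12, -2, 0, 1, 2, 4, 5, 10, 13, 14, 15, 17, 18, 19}


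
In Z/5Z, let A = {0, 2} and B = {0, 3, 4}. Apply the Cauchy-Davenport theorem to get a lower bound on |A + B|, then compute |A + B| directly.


Cauchy-Davenport: |A + B| ≥ min(p, |A| + |B| - 1) for A, B nonempty in Z/pZ.
|A| = 2, |B| = 3, p = 5.
CD lower bound = min(5, 2 + 3 - 1) = min(5, 4) = 4.
Compute A + B mod 5 directly:
a = 0: 0+0=0, 0+3=3, 0+4=4
a = 2: 2+0=2, 2+3=0, 2+4=1
A + B = {0, 1, 2, 3, 4}, so |A + B| = 5.
Verify: 5 ≥ 4? Yes ✓.

CD lower bound = 4, actual |A + B| = 5.


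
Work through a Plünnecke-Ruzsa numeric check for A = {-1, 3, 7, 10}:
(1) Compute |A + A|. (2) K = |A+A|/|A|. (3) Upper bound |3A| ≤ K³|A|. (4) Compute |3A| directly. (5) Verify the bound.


|A| = 4.
Step 1: Compute A + A by enumerating all 16 pairs.
A + A = {-2, 2, 6, 9, 10, 13, 14, 17, 20}, so |A + A| = 9.
Step 2: Doubling constant K = |A + A|/|A| = 9/4 = 9/4 ≈ 2.2500.
Step 3: Plünnecke-Ruzsa gives |3A| ≤ K³·|A| = (2.2500)³ · 4 ≈ 45.5625.
Step 4: Compute 3A = A + A + A directly by enumerating all triples (a,b,c) ∈ A³; |3A| = 16.
Step 5: Check 16 ≤ 45.5625? Yes ✓.

K = 9/4, Plünnecke-Ruzsa bound K³|A| ≈ 45.5625, |3A| = 16, inequality holds.


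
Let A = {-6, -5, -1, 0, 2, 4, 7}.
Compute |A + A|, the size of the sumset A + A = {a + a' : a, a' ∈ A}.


A + A = {a + a' : a, a' ∈ A}; |A| = 7.
General bounds: 2|A| - 1 ≤ |A + A| ≤ |A|(|A|+1)/2, i.e. 13 ≤ |A + A| ≤ 28.
Lower bound 2|A|-1 is attained iff A is an arithmetic progression.
Enumerate sums a + a' for a ≤ a' (symmetric, so this suffices):
a = -6: -6+-6=-12, -6+-5=-11, -6+-1=-7, -6+0=-6, -6+2=-4, -6+4=-2, -6+7=1
a = -5: -5+-5=-10, -5+-1=-6, -5+0=-5, -5+2=-3, -5+4=-1, -5+7=2
a = -1: -1+-1=-2, -1+0=-1, -1+2=1, -1+4=3, -1+7=6
a = 0: 0+0=0, 0+2=2, 0+4=4, 0+7=7
a = 2: 2+2=4, 2+4=6, 2+7=9
a = 4: 4+4=8, 4+7=11
a = 7: 7+7=14
Distinct sums: {-12, -11, -10, -7, -6, -5, -4, -3, -2, -1, 0, 1, 2, 3, 4, 6, 7, 8, 9, 11, 14}
|A + A| = 21

|A + A| = 21


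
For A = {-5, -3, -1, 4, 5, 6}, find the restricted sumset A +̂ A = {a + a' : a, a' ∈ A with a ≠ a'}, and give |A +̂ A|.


Restricted sumset: A +̂ A = {a + a' : a ∈ A, a' ∈ A, a ≠ a'}.
Equivalently, take A + A and drop any sum 2a that is achievable ONLY as a + a for a ∈ A (i.e. sums representable only with equal summands).
Enumerate pairs (a, a') with a < a' (symmetric, so each unordered pair gives one sum; this covers all a ≠ a'):
  -5 + -3 = -8
  -5 + -1 = -6
  -5 + 4 = -1
  -5 + 5 = 0
  -5 + 6 = 1
  -3 + -1 = -4
  -3 + 4 = 1
  -3 + 5 = 2
  -3 + 6 = 3
  -1 + 4 = 3
  -1 + 5 = 4
  -1 + 6 = 5
  4 + 5 = 9
  4 + 6 = 10
  5 + 6 = 11
Collected distinct sums: {-8, -6, -4, -1, 0, 1, 2, 3, 4, 5, 9, 10, 11}
|A +̂ A| = 13
(Reference bound: |A +̂ A| ≥ 2|A| - 3 for |A| ≥ 2, with |A| = 6 giving ≥ 9.)

|A +̂ A| = 13


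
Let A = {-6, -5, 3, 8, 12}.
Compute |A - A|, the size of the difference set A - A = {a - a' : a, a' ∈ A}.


A - A = {a - a' : a, a' ∈ A}; |A| = 5.
Bounds: 2|A|-1 ≤ |A - A| ≤ |A|² - |A| + 1, i.e. 9 ≤ |A - A| ≤ 21.
Note: 0 ∈ A - A always (from a - a). The set is symmetric: if d ∈ A - A then -d ∈ A - A.
Enumerate nonzero differences d = a - a' with a > a' (then include -d):
Positive differences: {1, 4, 5, 8, 9, 13, 14, 17, 18}
Full difference set: {0} ∪ (positive diffs) ∪ (negative diffs).
|A - A| = 1 + 2·9 = 19 (matches direct enumeration: 19).

|A - A| = 19


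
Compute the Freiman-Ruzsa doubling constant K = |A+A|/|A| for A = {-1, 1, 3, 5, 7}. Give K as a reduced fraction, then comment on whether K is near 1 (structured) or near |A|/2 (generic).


|A| = 5.
Compute A + A by enumerating all 25 pairs.
A + A = {-2, 0, 2, 4, 6, 8, 10, 12, 14}, so |A + A| = 9.
K = |A + A| / |A| = 9/5 (already in lowest terms) ≈ 1.8000.
Reference: AP of size 5 gives K = 9/5 ≈ 1.8000; a fully generic set of size 5 gives K ≈ 3.0000.

|A| = 5, |A + A| = 9, K = 9/5.


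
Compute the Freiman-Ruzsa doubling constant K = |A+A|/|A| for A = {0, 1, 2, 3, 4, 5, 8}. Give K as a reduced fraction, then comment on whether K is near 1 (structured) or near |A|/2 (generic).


|A| = 7.
Compute A + A by enumerating all 49 pairs.
A + A = {0, 1, 2, 3, 4, 5, 6, 7, 8, 9, 10, 11, 12, 13, 16}, so |A + A| = 15.
K = |A + A| / |A| = 15/7 (already in lowest terms) ≈ 2.1429.
Reference: AP of size 7 gives K = 13/7 ≈ 1.8571; a fully generic set of size 7 gives K ≈ 4.0000.

|A| = 7, |A + A| = 15, K = 15/7.


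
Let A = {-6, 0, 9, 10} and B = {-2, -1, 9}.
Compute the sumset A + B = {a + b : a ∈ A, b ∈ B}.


A + B = {a + b : a ∈ A, b ∈ B}.
Enumerate all |A|·|B| = 4·3 = 12 pairs (a, b) and collect distinct sums.
a = -6: -6+-2=-8, -6+-1=-7, -6+9=3
a = 0: 0+-2=-2, 0+-1=-1, 0+9=9
a = 9: 9+-2=7, 9+-1=8, 9+9=18
a = 10: 10+-2=8, 10+-1=9, 10+9=19
Collecting distinct sums: A + B = {-8, -7, -2, -1, 3, 7, 8, 9, 18, 19}
|A + B| = 10

A + B = {-8, -7, -2, -1, 3, 7, 8, 9, 18, 19}


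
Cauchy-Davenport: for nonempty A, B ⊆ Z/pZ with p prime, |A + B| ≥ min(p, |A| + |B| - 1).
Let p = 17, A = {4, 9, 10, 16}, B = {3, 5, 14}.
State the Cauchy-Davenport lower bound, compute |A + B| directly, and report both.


Cauchy-Davenport: |A + B| ≥ min(p, |A| + |B| - 1) for A, B nonempty in Z/pZ.
|A| = 4, |B| = 3, p = 17.
CD lower bound = min(17, 4 + 3 - 1) = min(17, 6) = 6.
Compute A + B mod 17 directly:
a = 4: 4+3=7, 4+5=9, 4+14=1
a = 9: 9+3=12, 9+5=14, 9+14=6
a = 10: 10+3=13, 10+5=15, 10+14=7
a = 16: 16+3=2, 16+5=4, 16+14=13
A + B = {1, 2, 4, 6, 7, 9, 12, 13, 14, 15}, so |A + B| = 10.
Verify: 10 ≥ 6? Yes ✓.

CD lower bound = 6, actual |A + B| = 10.


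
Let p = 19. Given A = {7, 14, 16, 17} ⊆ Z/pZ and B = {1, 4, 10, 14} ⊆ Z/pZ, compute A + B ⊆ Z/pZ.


Work in Z/19Z: reduce every sum a + b modulo 19.
Enumerate all 16 pairs:
a = 7: 7+1=8, 7+4=11, 7+10=17, 7+14=2
a = 14: 14+1=15, 14+4=18, 14+10=5, 14+14=9
a = 16: 16+1=17, 16+4=1, 16+10=7, 16+14=11
a = 17: 17+1=18, 17+4=2, 17+10=8, 17+14=12
Distinct residues collected: {1, 2, 5, 7, 8, 9, 11, 12, 15, 17, 18}
|A + B| = 11 (out of 19 total residues).

A + B = {1, 2, 5, 7, 8, 9, 11, 12, 15, 17, 18}


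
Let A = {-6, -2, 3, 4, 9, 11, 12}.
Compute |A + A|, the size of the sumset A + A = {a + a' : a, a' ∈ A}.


A + A = {a + a' : a, a' ∈ A}; |A| = 7.
General bounds: 2|A| - 1 ≤ |A + A| ≤ |A|(|A|+1)/2, i.e. 13 ≤ |A + A| ≤ 28.
Lower bound 2|A|-1 is attained iff A is an arithmetic progression.
Enumerate sums a + a' for a ≤ a' (symmetric, so this suffices):
a = -6: -6+-6=-12, -6+-2=-8, -6+3=-3, -6+4=-2, -6+9=3, -6+11=5, -6+12=6
a = -2: -2+-2=-4, -2+3=1, -2+4=2, -2+9=7, -2+11=9, -2+12=10
a = 3: 3+3=6, 3+4=7, 3+9=12, 3+11=14, 3+12=15
a = 4: 4+4=8, 4+9=13, 4+11=15, 4+12=16
a = 9: 9+9=18, 9+11=20, 9+12=21
a = 11: 11+11=22, 11+12=23
a = 12: 12+12=24
Distinct sums: {-12, -8, -4, -3, -2, 1, 2, 3, 5, 6, 7, 8, 9, 10, 12, 13, 14, 15, 16, 18, 20, 21, 22, 23, 24}
|A + A| = 25

|A + A| = 25


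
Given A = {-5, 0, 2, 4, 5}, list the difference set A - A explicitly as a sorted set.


A - A = {a - a' : a, a' ∈ A}.
Compute a - a' for each ordered pair (a, a'):
a = -5: -5--5=0, -5-0=-5, -5-2=-7, -5-4=-9, -5-5=-10
a = 0: 0--5=5, 0-0=0, 0-2=-2, 0-4=-4, 0-5=-5
a = 2: 2--5=7, 2-0=2, 2-2=0, 2-4=-2, 2-5=-3
a = 4: 4--5=9, 4-0=4, 4-2=2, 4-4=0, 4-5=-1
a = 5: 5--5=10, 5-0=5, 5-2=3, 5-4=1, 5-5=0
Collecting distinct values (and noting 0 appears from a-a):
A - A = {-10, -9, -7, -5, -4, -3, -2, -1, 0, 1, 2, 3, 4, 5, 7, 9, 10}
|A - A| = 17

A - A = {-10, -9, -7, -5, -4, -3, -2, -1, 0, 1, 2, 3, 4, 5, 7, 9, 10}


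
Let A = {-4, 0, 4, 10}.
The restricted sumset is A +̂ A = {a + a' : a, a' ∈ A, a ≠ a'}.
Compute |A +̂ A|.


Restricted sumset: A +̂ A = {a + a' : a ∈ A, a' ∈ A, a ≠ a'}.
Equivalently, take A + A and drop any sum 2a that is achievable ONLY as a + a for a ∈ A (i.e. sums representable only with equal summands).
Enumerate pairs (a, a') with a < a' (symmetric, so each unordered pair gives one sum; this covers all a ≠ a'):
  -4 + 0 = -4
  -4 + 4 = 0
  -4 + 10 = 6
  0 + 4 = 4
  0 + 10 = 10
  4 + 10 = 14
Collected distinct sums: {-4, 0, 4, 6, 10, 14}
|A +̂ A| = 6
(Reference bound: |A +̂ A| ≥ 2|A| - 3 for |A| ≥ 2, with |A| = 4 giving ≥ 5.)

|A +̂ A| = 6


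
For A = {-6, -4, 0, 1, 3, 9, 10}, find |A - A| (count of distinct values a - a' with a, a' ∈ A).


A - A = {a - a' : a, a' ∈ A}; |A| = 7.
Bounds: 2|A|-1 ≤ |A - A| ≤ |A|² - |A| + 1, i.e. 13 ≤ |A - A| ≤ 43.
Note: 0 ∈ A - A always (from a - a). The set is symmetric: if d ∈ A - A then -d ∈ A - A.
Enumerate nonzero differences d = a - a' with a > a' (then include -d):
Positive differences: {1, 2, 3, 4, 5, 6, 7, 8, 9, 10, 13, 14, 15, 16}
Full difference set: {0} ∪ (positive diffs) ∪ (negative diffs).
|A - A| = 1 + 2·14 = 29 (matches direct enumeration: 29).

|A - A| = 29


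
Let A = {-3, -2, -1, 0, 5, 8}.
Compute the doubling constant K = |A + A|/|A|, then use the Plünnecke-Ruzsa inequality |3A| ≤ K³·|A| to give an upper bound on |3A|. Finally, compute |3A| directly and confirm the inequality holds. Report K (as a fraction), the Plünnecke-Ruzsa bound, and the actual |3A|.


|A| = 6.
Step 1: Compute A + A by enumerating all 36 pairs.
A + A = {-6, -5, -4, -3, -2, -1, 0, 2, 3, 4, 5, 6, 7, 8, 10, 13, 16}, so |A + A| = 17.
Step 2: Doubling constant K = |A + A|/|A| = 17/6 = 17/6 ≈ 2.8333.
Step 3: Plünnecke-Ruzsa gives |3A| ≤ K³·|A| = (2.8333)³ · 6 ≈ 136.4722.
Step 4: Compute 3A = A + A + A directly by enumerating all triples (a,b,c) ∈ A³; |3A| = 29.
Step 5: Check 29 ≤ 136.4722? Yes ✓.

K = 17/6, Plünnecke-Ruzsa bound K³|A| ≈ 136.4722, |3A| = 29, inequality holds.


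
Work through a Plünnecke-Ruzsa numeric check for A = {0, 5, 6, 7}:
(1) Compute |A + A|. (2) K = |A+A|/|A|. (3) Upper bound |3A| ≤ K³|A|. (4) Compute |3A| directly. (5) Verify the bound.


|A| = 4.
Step 1: Compute A + A by enumerating all 16 pairs.
A + A = {0, 5, 6, 7, 10, 11, 12, 13, 14}, so |A + A| = 9.
Step 2: Doubling constant K = |A + A|/|A| = 9/4 = 9/4 ≈ 2.2500.
Step 3: Plünnecke-Ruzsa gives |3A| ≤ K³·|A| = (2.2500)³ · 4 ≈ 45.5625.
Step 4: Compute 3A = A + A + A directly by enumerating all triples (a,b,c) ∈ A³; |3A| = 16.
Step 5: Check 16 ≤ 45.5625? Yes ✓.

K = 9/4, Plünnecke-Ruzsa bound K³|A| ≈ 45.5625, |3A| = 16, inequality holds.


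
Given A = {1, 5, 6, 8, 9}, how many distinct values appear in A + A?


A + A = {a + a' : a, a' ∈ A}; |A| = 5.
General bounds: 2|A| - 1 ≤ |A + A| ≤ |A|(|A|+1)/2, i.e. 9 ≤ |A + A| ≤ 15.
Lower bound 2|A|-1 is attained iff A is an arithmetic progression.
Enumerate sums a + a' for a ≤ a' (symmetric, so this suffices):
a = 1: 1+1=2, 1+5=6, 1+6=7, 1+8=9, 1+9=10
a = 5: 5+5=10, 5+6=11, 5+8=13, 5+9=14
a = 6: 6+6=12, 6+8=14, 6+9=15
a = 8: 8+8=16, 8+9=17
a = 9: 9+9=18
Distinct sums: {2, 6, 7, 9, 10, 11, 12, 13, 14, 15, 16, 17, 18}
|A + A| = 13

|A + A| = 13


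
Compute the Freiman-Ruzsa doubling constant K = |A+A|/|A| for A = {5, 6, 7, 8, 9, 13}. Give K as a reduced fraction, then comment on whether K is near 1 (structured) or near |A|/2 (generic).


|A| = 6.
Compute A + A by enumerating all 36 pairs.
A + A = {10, 11, 12, 13, 14, 15, 16, 17, 18, 19, 20, 21, 22, 26}, so |A + A| = 14.
K = |A + A| / |A| = 14/6 = 7/3 ≈ 2.3333.
Reference: AP of size 6 gives K = 11/6 ≈ 1.8333; a fully generic set of size 6 gives K ≈ 3.5000.

|A| = 6, |A + A| = 14, K = 14/6 = 7/3.


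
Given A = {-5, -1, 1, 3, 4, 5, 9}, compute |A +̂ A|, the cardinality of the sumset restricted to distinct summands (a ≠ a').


Restricted sumset: A +̂ A = {a + a' : a ∈ A, a' ∈ A, a ≠ a'}.
Equivalently, take A + A and drop any sum 2a that is achievable ONLY as a + a for a ∈ A (i.e. sums representable only with equal summands).
Enumerate pairs (a, a') with a < a' (symmetric, so each unordered pair gives one sum; this covers all a ≠ a'):
  -5 + -1 = -6
  -5 + 1 = -4
  -5 + 3 = -2
  -5 + 4 = -1
  -5 + 5 = 0
  -5 + 9 = 4
  -1 + 1 = 0
  -1 + 3 = 2
  -1 + 4 = 3
  -1 + 5 = 4
  -1 + 9 = 8
  1 + 3 = 4
  1 + 4 = 5
  1 + 5 = 6
  1 + 9 = 10
  3 + 4 = 7
  3 + 5 = 8
  3 + 9 = 12
  4 + 5 = 9
  4 + 9 = 13
  5 + 9 = 14
Collected distinct sums: {-6, -4, -2, -1, 0, 2, 3, 4, 5, 6, 7, 8, 9, 10, 12, 13, 14}
|A +̂ A| = 17
(Reference bound: |A +̂ A| ≥ 2|A| - 3 for |A| ≥ 2, with |A| = 7 giving ≥ 11.)

|A +̂ A| = 17


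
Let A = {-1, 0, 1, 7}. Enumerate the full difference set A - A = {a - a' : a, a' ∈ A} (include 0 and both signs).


A - A = {a - a' : a, a' ∈ A}.
Compute a - a' for each ordered pair (a, a'):
a = -1: -1--1=0, -1-0=-1, -1-1=-2, -1-7=-8
a = 0: 0--1=1, 0-0=0, 0-1=-1, 0-7=-7
a = 1: 1--1=2, 1-0=1, 1-1=0, 1-7=-6
a = 7: 7--1=8, 7-0=7, 7-1=6, 7-7=0
Collecting distinct values (and noting 0 appears from a-a):
A - A = {-8, -7, -6, -2, -1, 0, 1, 2, 6, 7, 8}
|A - A| = 11

A - A = {-8, -7, -6, -2, -1, 0, 1, 2, 6, 7, 8}


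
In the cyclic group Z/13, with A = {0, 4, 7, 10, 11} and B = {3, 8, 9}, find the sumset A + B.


Work in Z/13Z: reduce every sum a + b modulo 13.
Enumerate all 15 pairs:
a = 0: 0+3=3, 0+8=8, 0+9=9
a = 4: 4+3=7, 4+8=12, 4+9=0
a = 7: 7+3=10, 7+8=2, 7+9=3
a = 10: 10+3=0, 10+8=5, 10+9=6
a = 11: 11+3=1, 11+8=6, 11+9=7
Distinct residues collected: {0, 1, 2, 3, 5, 6, 7, 8, 9, 10, 12}
|A + B| = 11 (out of 13 total residues).

A + B = {0, 1, 2, 3, 5, 6, 7, 8, 9, 10, 12}


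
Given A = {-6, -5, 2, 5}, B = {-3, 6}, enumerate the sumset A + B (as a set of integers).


A + B = {a + b : a ∈ A, b ∈ B}.
Enumerate all |A|·|B| = 4·2 = 8 pairs (a, b) and collect distinct sums.
a = -6: -6+-3=-9, -6+6=0
a = -5: -5+-3=-8, -5+6=1
a = 2: 2+-3=-1, 2+6=8
a = 5: 5+-3=2, 5+6=11
Collecting distinct sums: A + B = {-9, -8, -1, 0, 1, 2, 8, 11}
|A + B| = 8

A + B = {-9, -8, -1, 0, 1, 2, 8, 11}


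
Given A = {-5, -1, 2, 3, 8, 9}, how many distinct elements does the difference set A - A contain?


A - A = {a - a' : a, a' ∈ A}; |A| = 6.
Bounds: 2|A|-1 ≤ |A - A| ≤ |A|² - |A| + 1, i.e. 11 ≤ |A - A| ≤ 31.
Note: 0 ∈ A - A always (from a - a). The set is symmetric: if d ∈ A - A then -d ∈ A - A.
Enumerate nonzero differences d = a - a' with a > a' (then include -d):
Positive differences: {1, 3, 4, 5, 6, 7, 8, 9, 10, 13, 14}
Full difference set: {0} ∪ (positive diffs) ∪ (negative diffs).
|A - A| = 1 + 2·11 = 23 (matches direct enumeration: 23).

|A - A| = 23


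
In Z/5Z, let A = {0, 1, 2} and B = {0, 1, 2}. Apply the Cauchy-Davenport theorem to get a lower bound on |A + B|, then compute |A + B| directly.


Cauchy-Davenport: |A + B| ≥ min(p, |A| + |B| - 1) for A, B nonempty in Z/pZ.
|A| = 3, |B| = 3, p = 5.
CD lower bound = min(5, 3 + 3 - 1) = min(5, 5) = 5.
Compute A + B mod 5 directly:
a = 0: 0+0=0, 0+1=1, 0+2=2
a = 1: 1+0=1, 1+1=2, 1+2=3
a = 2: 2+0=2, 2+1=3, 2+2=4
A + B = {0, 1, 2, 3, 4}, so |A + B| = 5.
Verify: 5 ≥ 5? Yes ✓.

CD lower bound = 5, actual |A + B| = 5.


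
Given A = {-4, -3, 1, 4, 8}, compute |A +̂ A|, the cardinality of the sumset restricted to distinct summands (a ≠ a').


Restricted sumset: A +̂ A = {a + a' : a ∈ A, a' ∈ A, a ≠ a'}.
Equivalently, take A + A and drop any sum 2a that is achievable ONLY as a + a for a ∈ A (i.e. sums representable only with equal summands).
Enumerate pairs (a, a') with a < a' (symmetric, so each unordered pair gives one sum; this covers all a ≠ a'):
  -4 + -3 = -7
  -4 + 1 = -3
  -4 + 4 = 0
  -4 + 8 = 4
  -3 + 1 = -2
  -3 + 4 = 1
  -3 + 8 = 5
  1 + 4 = 5
  1 + 8 = 9
  4 + 8 = 12
Collected distinct sums: {-7, -3, -2, 0, 1, 4, 5, 9, 12}
|A +̂ A| = 9
(Reference bound: |A +̂ A| ≥ 2|A| - 3 for |A| ≥ 2, with |A| = 5 giving ≥ 7.)

|A +̂ A| = 9


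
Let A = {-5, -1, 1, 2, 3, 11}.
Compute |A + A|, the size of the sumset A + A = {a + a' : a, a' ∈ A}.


A + A = {a + a' : a, a' ∈ A}; |A| = 6.
General bounds: 2|A| - 1 ≤ |A + A| ≤ |A|(|A|+1)/2, i.e. 11 ≤ |A + A| ≤ 21.
Lower bound 2|A|-1 is attained iff A is an arithmetic progression.
Enumerate sums a + a' for a ≤ a' (symmetric, so this suffices):
a = -5: -5+-5=-10, -5+-1=-6, -5+1=-4, -5+2=-3, -5+3=-2, -5+11=6
a = -1: -1+-1=-2, -1+1=0, -1+2=1, -1+3=2, -1+11=10
a = 1: 1+1=2, 1+2=3, 1+3=4, 1+11=12
a = 2: 2+2=4, 2+3=5, 2+11=13
a = 3: 3+3=6, 3+11=14
a = 11: 11+11=22
Distinct sums: {-10, -6, -4, -3, -2, 0, 1, 2, 3, 4, 5, 6, 10, 12, 13, 14, 22}
|A + A| = 17

|A + A| = 17


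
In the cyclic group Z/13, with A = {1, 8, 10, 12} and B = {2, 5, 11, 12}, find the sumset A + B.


Work in Z/13Z: reduce every sum a + b modulo 13.
Enumerate all 16 pairs:
a = 1: 1+2=3, 1+5=6, 1+11=12, 1+12=0
a = 8: 8+2=10, 8+5=0, 8+11=6, 8+12=7
a = 10: 10+2=12, 10+5=2, 10+11=8, 10+12=9
a = 12: 12+2=1, 12+5=4, 12+11=10, 12+12=11
Distinct residues collected: {0, 1, 2, 3, 4, 6, 7, 8, 9, 10, 11, 12}
|A + B| = 12 (out of 13 total residues).

A + B = {0, 1, 2, 3, 4, 6, 7, 8, 9, 10, 11, 12}


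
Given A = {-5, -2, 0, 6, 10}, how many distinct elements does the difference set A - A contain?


A - A = {a - a' : a, a' ∈ A}; |A| = 5.
Bounds: 2|A|-1 ≤ |A - A| ≤ |A|² - |A| + 1, i.e. 9 ≤ |A - A| ≤ 21.
Note: 0 ∈ A - A always (from a - a). The set is symmetric: if d ∈ A - A then -d ∈ A - A.
Enumerate nonzero differences d = a - a' with a > a' (then include -d):
Positive differences: {2, 3, 4, 5, 6, 8, 10, 11, 12, 15}
Full difference set: {0} ∪ (positive diffs) ∪ (negative diffs).
|A - A| = 1 + 2·10 = 21 (matches direct enumeration: 21).

|A - A| = 21


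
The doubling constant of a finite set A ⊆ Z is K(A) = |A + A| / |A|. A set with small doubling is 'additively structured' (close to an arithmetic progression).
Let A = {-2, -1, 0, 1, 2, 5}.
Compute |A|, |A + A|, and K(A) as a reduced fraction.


|A| = 6.
Compute A + A by enumerating all 36 pairs.
A + A = {-4, -3, -2, -1, 0, 1, 2, 3, 4, 5, 6, 7, 10}, so |A + A| = 13.
K = |A + A| / |A| = 13/6 (already in lowest terms) ≈ 2.1667.
Reference: AP of size 6 gives K = 11/6 ≈ 1.8333; a fully generic set of size 6 gives K ≈ 3.5000.

|A| = 6, |A + A| = 13, K = 13/6.


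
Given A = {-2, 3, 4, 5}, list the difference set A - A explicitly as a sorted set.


A - A = {a - a' : a, a' ∈ A}.
Compute a - a' for each ordered pair (a, a'):
a = -2: -2--2=0, -2-3=-5, -2-4=-6, -2-5=-7
a = 3: 3--2=5, 3-3=0, 3-4=-1, 3-5=-2
a = 4: 4--2=6, 4-3=1, 4-4=0, 4-5=-1
a = 5: 5--2=7, 5-3=2, 5-4=1, 5-5=0
Collecting distinct values (and noting 0 appears from a-a):
A - A = {-7, -6, -5, -2, -1, 0, 1, 2, 5, 6, 7}
|A - A| = 11

A - A = {-7, -6, -5, -2, -1, 0, 1, 2, 5, 6, 7}


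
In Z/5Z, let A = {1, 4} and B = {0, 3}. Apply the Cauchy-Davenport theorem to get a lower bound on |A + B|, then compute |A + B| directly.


Cauchy-Davenport: |A + B| ≥ min(p, |A| + |B| - 1) for A, B nonempty in Z/pZ.
|A| = 2, |B| = 2, p = 5.
CD lower bound = min(5, 2 + 2 - 1) = min(5, 3) = 3.
Compute A + B mod 5 directly:
a = 1: 1+0=1, 1+3=4
a = 4: 4+0=4, 4+3=2
A + B = {1, 2, 4}, so |A + B| = 3.
Verify: 3 ≥ 3? Yes ✓.

CD lower bound = 3, actual |A + B| = 3.


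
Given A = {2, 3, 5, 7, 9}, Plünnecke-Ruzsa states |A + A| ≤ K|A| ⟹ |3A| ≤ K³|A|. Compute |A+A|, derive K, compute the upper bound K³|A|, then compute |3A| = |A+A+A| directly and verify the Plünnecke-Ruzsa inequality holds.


|A| = 5.
Step 1: Compute A + A by enumerating all 25 pairs.
A + A = {4, 5, 6, 7, 8, 9, 10, 11, 12, 14, 16, 18}, so |A + A| = 12.
Step 2: Doubling constant K = |A + A|/|A| = 12/5 = 12/5 ≈ 2.4000.
Step 3: Plünnecke-Ruzsa gives |3A| ≤ K³·|A| = (2.4000)³ · 5 ≈ 69.1200.
Step 4: Compute 3A = A + A + A directly by enumerating all triples (a,b,c) ∈ A³; |3A| = 19.
Step 5: Check 19 ≤ 69.1200? Yes ✓.

K = 12/5, Plünnecke-Ruzsa bound K³|A| ≈ 69.1200, |3A| = 19, inequality holds.


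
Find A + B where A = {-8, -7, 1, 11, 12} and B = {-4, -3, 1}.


A + B = {a + b : a ∈ A, b ∈ B}.
Enumerate all |A|·|B| = 5·3 = 15 pairs (a, b) and collect distinct sums.
a = -8: -8+-4=-12, -8+-3=-11, -8+1=-7
a = -7: -7+-4=-11, -7+-3=-10, -7+1=-6
a = 1: 1+-4=-3, 1+-3=-2, 1+1=2
a = 11: 11+-4=7, 11+-3=8, 11+1=12
a = 12: 12+-4=8, 12+-3=9, 12+1=13
Collecting distinct sums: A + B = {-12, -11, -10, -7, -6, -3, -2, 2, 7, 8, 9, 12, 13}
|A + B| = 13

A + B = {-12, -11, -10, -7, -6, -3, -2, 2, 7, 8, 9, 12, 13}


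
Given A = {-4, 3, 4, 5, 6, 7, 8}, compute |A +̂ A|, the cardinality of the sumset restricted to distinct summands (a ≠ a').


Restricted sumset: A +̂ A = {a + a' : a ∈ A, a' ∈ A, a ≠ a'}.
Equivalently, take A + A and drop any sum 2a that is achievable ONLY as a + a for a ∈ A (i.e. sums representable only with equal summands).
Enumerate pairs (a, a') with a < a' (symmetric, so each unordered pair gives one sum; this covers all a ≠ a'):
  -4 + 3 = -1
  -4 + 4 = 0
  -4 + 5 = 1
  -4 + 6 = 2
  -4 + 7 = 3
  -4 + 8 = 4
  3 + 4 = 7
  3 + 5 = 8
  3 + 6 = 9
  3 + 7 = 10
  3 + 8 = 11
  4 + 5 = 9
  4 + 6 = 10
  4 + 7 = 11
  4 + 8 = 12
  5 + 6 = 11
  5 + 7 = 12
  5 + 8 = 13
  6 + 7 = 13
  6 + 8 = 14
  7 + 8 = 15
Collected distinct sums: {-1, 0, 1, 2, 3, 4, 7, 8, 9, 10, 11, 12, 13, 14, 15}
|A +̂ A| = 15
(Reference bound: |A +̂ A| ≥ 2|A| - 3 for |A| ≥ 2, with |A| = 7 giving ≥ 11.)

|A +̂ A| = 15


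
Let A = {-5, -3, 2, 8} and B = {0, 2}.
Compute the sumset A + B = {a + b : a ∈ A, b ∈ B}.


A + B = {a + b : a ∈ A, b ∈ B}.
Enumerate all |A|·|B| = 4·2 = 8 pairs (a, b) and collect distinct sums.
a = -5: -5+0=-5, -5+2=-3
a = -3: -3+0=-3, -3+2=-1
a = 2: 2+0=2, 2+2=4
a = 8: 8+0=8, 8+2=10
Collecting distinct sums: A + B = {-5, -3, -1, 2, 4, 8, 10}
|A + B| = 7

A + B = {-5, -3, -1, 2, 4, 8, 10}


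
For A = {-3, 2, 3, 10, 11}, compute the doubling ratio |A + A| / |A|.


|A| = 5.
Compute A + A by enumerating all 25 pairs.
A + A = {-6, -1, 0, 4, 5, 6, 7, 8, 12, 13, 14, 20, 21, 22}, so |A + A| = 14.
K = |A + A| / |A| = 14/5 (already in lowest terms) ≈ 2.8000.
Reference: AP of size 5 gives K = 9/5 ≈ 1.8000; a fully generic set of size 5 gives K ≈ 3.0000.

|A| = 5, |A + A| = 14, K = 14/5.


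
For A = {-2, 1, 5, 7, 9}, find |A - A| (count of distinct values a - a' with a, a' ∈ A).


A - A = {a - a' : a, a' ∈ A}; |A| = 5.
Bounds: 2|A|-1 ≤ |A - A| ≤ |A|² - |A| + 1, i.e. 9 ≤ |A - A| ≤ 21.
Note: 0 ∈ A - A always (from a - a). The set is symmetric: if d ∈ A - A then -d ∈ A - A.
Enumerate nonzero differences d = a - a' with a > a' (then include -d):
Positive differences: {2, 3, 4, 6, 7, 8, 9, 11}
Full difference set: {0} ∪ (positive diffs) ∪ (negative diffs).
|A - A| = 1 + 2·8 = 17 (matches direct enumeration: 17).

|A - A| = 17


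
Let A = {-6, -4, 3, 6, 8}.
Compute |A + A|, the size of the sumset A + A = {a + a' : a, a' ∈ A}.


A + A = {a + a' : a, a' ∈ A}; |A| = 5.
General bounds: 2|A| - 1 ≤ |A + A| ≤ |A|(|A|+1)/2, i.e. 9 ≤ |A + A| ≤ 15.
Lower bound 2|A|-1 is attained iff A is an arithmetic progression.
Enumerate sums a + a' for a ≤ a' (symmetric, so this suffices):
a = -6: -6+-6=-12, -6+-4=-10, -6+3=-3, -6+6=0, -6+8=2
a = -4: -4+-4=-8, -4+3=-1, -4+6=2, -4+8=4
a = 3: 3+3=6, 3+6=9, 3+8=11
a = 6: 6+6=12, 6+8=14
a = 8: 8+8=16
Distinct sums: {-12, -10, -8, -3, -1, 0, 2, 4, 6, 9, 11, 12, 14, 16}
|A + A| = 14

|A + A| = 14


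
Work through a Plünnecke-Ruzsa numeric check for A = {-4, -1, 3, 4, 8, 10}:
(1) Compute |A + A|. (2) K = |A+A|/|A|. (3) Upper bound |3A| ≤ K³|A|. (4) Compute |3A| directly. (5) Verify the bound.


|A| = 6.
Step 1: Compute A + A by enumerating all 36 pairs.
A + A = {-8, -5, -2, -1, 0, 2, 3, 4, 6, 7, 8, 9, 11, 12, 13, 14, 16, 18, 20}, so |A + A| = 19.
Step 2: Doubling constant K = |A + A|/|A| = 19/6 = 19/6 ≈ 3.1667.
Step 3: Plünnecke-Ruzsa gives |3A| ≤ K³·|A| = (3.1667)³ · 6 ≈ 190.5278.
Step 4: Compute 3A = A + A + A directly by enumerating all triples (a,b,c) ∈ A³; |3A| = 36.
Step 5: Check 36 ≤ 190.5278? Yes ✓.

K = 19/6, Plünnecke-Ruzsa bound K³|A| ≈ 190.5278, |3A| = 36, inequality holds.


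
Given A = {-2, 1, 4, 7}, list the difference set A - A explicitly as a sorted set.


A - A = {a - a' : a, a' ∈ A}.
Compute a - a' for each ordered pair (a, a'):
a = -2: -2--2=0, -2-1=-3, -2-4=-6, -2-7=-9
a = 1: 1--2=3, 1-1=0, 1-4=-3, 1-7=-6
a = 4: 4--2=6, 4-1=3, 4-4=0, 4-7=-3
a = 7: 7--2=9, 7-1=6, 7-4=3, 7-7=0
Collecting distinct values (and noting 0 appears from a-a):
A - A = {-9, -6, -3, 0, 3, 6, 9}
|A - A| = 7

A - A = {-9, -6, -3, 0, 3, 6, 9}


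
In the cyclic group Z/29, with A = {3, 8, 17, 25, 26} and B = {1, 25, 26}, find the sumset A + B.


Work in Z/29Z: reduce every sum a + b modulo 29.
Enumerate all 15 pairs:
a = 3: 3+1=4, 3+25=28, 3+26=0
a = 8: 8+1=9, 8+25=4, 8+26=5
a = 17: 17+1=18, 17+25=13, 17+26=14
a = 25: 25+1=26, 25+25=21, 25+26=22
a = 26: 26+1=27, 26+25=22, 26+26=23
Distinct residues collected: {0, 4, 5, 9, 13, 14, 18, 21, 22, 23, 26, 27, 28}
|A + B| = 13 (out of 29 total residues).

A + B = {0, 4, 5, 9, 13, 14, 18, 21, 22, 23, 26, 27, 28}


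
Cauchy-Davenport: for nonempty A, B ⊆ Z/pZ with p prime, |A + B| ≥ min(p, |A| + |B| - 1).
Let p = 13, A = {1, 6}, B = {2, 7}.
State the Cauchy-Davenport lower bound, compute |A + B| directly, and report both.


Cauchy-Davenport: |A + B| ≥ min(p, |A| + |B| - 1) for A, B nonempty in Z/pZ.
|A| = 2, |B| = 2, p = 13.
CD lower bound = min(13, 2 + 2 - 1) = min(13, 3) = 3.
Compute A + B mod 13 directly:
a = 1: 1+2=3, 1+7=8
a = 6: 6+2=8, 6+7=0
A + B = {0, 3, 8}, so |A + B| = 3.
Verify: 3 ≥ 3? Yes ✓.

CD lower bound = 3, actual |A + B| = 3.


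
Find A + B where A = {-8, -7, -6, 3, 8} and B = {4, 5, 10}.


A + B = {a + b : a ∈ A, b ∈ B}.
Enumerate all |A|·|B| = 5·3 = 15 pairs (a, b) and collect distinct sums.
a = -8: -8+4=-4, -8+5=-3, -8+10=2
a = -7: -7+4=-3, -7+5=-2, -7+10=3
a = -6: -6+4=-2, -6+5=-1, -6+10=4
a = 3: 3+4=7, 3+5=8, 3+10=13
a = 8: 8+4=12, 8+5=13, 8+10=18
Collecting distinct sums: A + B = {-4, -3, -2, -1, 2, 3, 4, 7, 8, 12, 13, 18}
|A + B| = 12

A + B = {-4, -3, -2, -1, 2, 3, 4, 7, 8, 12, 13, 18}


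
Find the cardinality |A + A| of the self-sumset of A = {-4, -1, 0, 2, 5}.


A + A = {a + a' : a, a' ∈ A}; |A| = 5.
General bounds: 2|A| - 1 ≤ |A + A| ≤ |A|(|A|+1)/2, i.e. 9 ≤ |A + A| ≤ 15.
Lower bound 2|A|-1 is attained iff A is an arithmetic progression.
Enumerate sums a + a' for a ≤ a' (symmetric, so this suffices):
a = -4: -4+-4=-8, -4+-1=-5, -4+0=-4, -4+2=-2, -4+5=1
a = -1: -1+-1=-2, -1+0=-1, -1+2=1, -1+5=4
a = 0: 0+0=0, 0+2=2, 0+5=5
a = 2: 2+2=4, 2+5=7
a = 5: 5+5=10
Distinct sums: {-8, -5, -4, -2, -1, 0, 1, 2, 4, 5, 7, 10}
|A + A| = 12

|A + A| = 12


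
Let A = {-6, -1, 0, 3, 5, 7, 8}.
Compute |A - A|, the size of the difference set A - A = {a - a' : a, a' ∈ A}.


A - A = {a - a' : a, a' ∈ A}; |A| = 7.
Bounds: 2|A|-1 ≤ |A - A| ≤ |A|² - |A| + 1, i.e. 13 ≤ |A - A| ≤ 43.
Note: 0 ∈ A - A always (from a - a). The set is symmetric: if d ∈ A - A then -d ∈ A - A.
Enumerate nonzero differences d = a - a' with a > a' (then include -d):
Positive differences: {1, 2, 3, 4, 5, 6, 7, 8, 9, 11, 13, 14}
Full difference set: {0} ∪ (positive diffs) ∪ (negative diffs).
|A - A| = 1 + 2·12 = 25 (matches direct enumeration: 25).

|A - A| = 25


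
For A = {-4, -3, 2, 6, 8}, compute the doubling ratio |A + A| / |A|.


|A| = 5.
Compute A + A by enumerating all 25 pairs.
A + A = {-8, -7, -6, -2, -1, 2, 3, 4, 5, 8, 10, 12, 14, 16}, so |A + A| = 14.
K = |A + A| / |A| = 14/5 (already in lowest terms) ≈ 2.8000.
Reference: AP of size 5 gives K = 9/5 ≈ 1.8000; a fully generic set of size 5 gives K ≈ 3.0000.

|A| = 5, |A + A| = 14, K = 14/5.


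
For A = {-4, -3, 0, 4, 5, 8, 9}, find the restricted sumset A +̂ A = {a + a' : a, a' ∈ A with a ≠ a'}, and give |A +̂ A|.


Restricted sumset: A +̂ A = {a + a' : a ∈ A, a' ∈ A, a ≠ a'}.
Equivalently, take A + A and drop any sum 2a that is achievable ONLY as a + a for a ∈ A (i.e. sums representable only with equal summands).
Enumerate pairs (a, a') with a < a' (symmetric, so each unordered pair gives one sum; this covers all a ≠ a'):
  -4 + -3 = -7
  -4 + 0 = -4
  -4 + 4 = 0
  -4 + 5 = 1
  -4 + 8 = 4
  -4 + 9 = 5
  -3 + 0 = -3
  -3 + 4 = 1
  -3 + 5 = 2
  -3 + 8 = 5
  -3 + 9 = 6
  0 + 4 = 4
  0 + 5 = 5
  0 + 8 = 8
  0 + 9 = 9
  4 + 5 = 9
  4 + 8 = 12
  4 + 9 = 13
  5 + 8 = 13
  5 + 9 = 14
  8 + 9 = 17
Collected distinct sums: {-7, -4, -3, 0, 1, 2, 4, 5, 6, 8, 9, 12, 13, 14, 17}
|A +̂ A| = 15
(Reference bound: |A +̂ A| ≥ 2|A| - 3 for |A| ≥ 2, with |A| = 7 giving ≥ 11.)

|A +̂ A| = 15
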